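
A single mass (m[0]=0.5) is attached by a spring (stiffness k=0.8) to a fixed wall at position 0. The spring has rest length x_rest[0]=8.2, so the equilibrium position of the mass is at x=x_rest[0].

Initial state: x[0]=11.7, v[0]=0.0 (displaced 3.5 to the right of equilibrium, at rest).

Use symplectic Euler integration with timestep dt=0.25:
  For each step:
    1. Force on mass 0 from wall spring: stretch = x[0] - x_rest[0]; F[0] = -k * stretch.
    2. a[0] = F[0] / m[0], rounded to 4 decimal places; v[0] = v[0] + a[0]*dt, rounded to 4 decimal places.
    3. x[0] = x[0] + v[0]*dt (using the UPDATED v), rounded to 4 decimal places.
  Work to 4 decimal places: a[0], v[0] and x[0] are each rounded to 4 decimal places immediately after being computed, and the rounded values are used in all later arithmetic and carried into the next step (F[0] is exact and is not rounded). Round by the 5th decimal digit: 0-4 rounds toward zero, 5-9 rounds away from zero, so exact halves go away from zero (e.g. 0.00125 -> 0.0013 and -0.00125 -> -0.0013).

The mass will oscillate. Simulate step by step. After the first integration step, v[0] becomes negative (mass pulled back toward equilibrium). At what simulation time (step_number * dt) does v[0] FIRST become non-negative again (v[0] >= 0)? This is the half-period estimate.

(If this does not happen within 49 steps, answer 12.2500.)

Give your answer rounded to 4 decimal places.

Answer: 2.5000

Derivation:
Step 0: x=[11.7000] v=[0.0000]
Step 1: x=[11.3500] v=[-1.4000]
Step 2: x=[10.6850] v=[-2.6600]
Step 3: x=[9.7715] v=[-3.6540]
Step 4: x=[8.7009] v=[-4.2826]
Step 5: x=[7.5802] v=[-4.4830]
Step 6: x=[6.5214] v=[-4.2351]
Step 7: x=[5.6305] v=[-3.5637]
Step 8: x=[4.9965] v=[-2.5359]
Step 9: x=[4.6829] v=[-1.2545]
Step 10: x=[4.7210] v=[0.1524]
First v>=0 after going negative at step 10, time=2.5000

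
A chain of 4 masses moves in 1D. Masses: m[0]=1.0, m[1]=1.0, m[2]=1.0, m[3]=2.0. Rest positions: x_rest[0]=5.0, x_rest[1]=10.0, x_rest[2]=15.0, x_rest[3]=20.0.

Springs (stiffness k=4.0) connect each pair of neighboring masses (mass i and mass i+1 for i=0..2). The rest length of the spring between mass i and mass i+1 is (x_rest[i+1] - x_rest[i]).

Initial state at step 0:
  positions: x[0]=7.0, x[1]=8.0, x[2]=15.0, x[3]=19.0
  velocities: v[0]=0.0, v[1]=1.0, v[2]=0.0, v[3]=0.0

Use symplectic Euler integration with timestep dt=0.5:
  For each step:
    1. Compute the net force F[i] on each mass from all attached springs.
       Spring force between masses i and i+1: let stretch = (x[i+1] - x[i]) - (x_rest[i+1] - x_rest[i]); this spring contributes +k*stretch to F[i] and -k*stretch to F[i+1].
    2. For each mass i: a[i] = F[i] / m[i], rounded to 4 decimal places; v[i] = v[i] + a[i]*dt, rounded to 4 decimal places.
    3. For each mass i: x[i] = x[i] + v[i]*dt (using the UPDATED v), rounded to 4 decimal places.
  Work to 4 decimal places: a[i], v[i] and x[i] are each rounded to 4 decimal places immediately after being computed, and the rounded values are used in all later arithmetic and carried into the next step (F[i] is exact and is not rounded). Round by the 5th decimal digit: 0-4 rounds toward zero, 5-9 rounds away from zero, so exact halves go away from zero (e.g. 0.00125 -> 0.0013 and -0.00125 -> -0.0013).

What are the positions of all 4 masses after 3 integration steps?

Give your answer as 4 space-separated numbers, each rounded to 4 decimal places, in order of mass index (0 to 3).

Answer: 4.5000 10.0000 13.7500 20.6250

Derivation:
Step 0: x=[7.0000 8.0000 15.0000 19.0000] v=[0.0000 1.0000 0.0000 0.0000]
Step 1: x=[3.0000 14.5000 12.0000 19.5000] v=[-8.0000 13.0000 -6.0000 1.0000]
Step 2: x=[5.5000 7.0000 19.0000 18.7500] v=[5.0000 -15.0000 14.0000 -1.5000]
Step 3: x=[4.5000 10.0000 13.7500 20.6250] v=[-2.0000 6.0000 -10.5000 3.7500]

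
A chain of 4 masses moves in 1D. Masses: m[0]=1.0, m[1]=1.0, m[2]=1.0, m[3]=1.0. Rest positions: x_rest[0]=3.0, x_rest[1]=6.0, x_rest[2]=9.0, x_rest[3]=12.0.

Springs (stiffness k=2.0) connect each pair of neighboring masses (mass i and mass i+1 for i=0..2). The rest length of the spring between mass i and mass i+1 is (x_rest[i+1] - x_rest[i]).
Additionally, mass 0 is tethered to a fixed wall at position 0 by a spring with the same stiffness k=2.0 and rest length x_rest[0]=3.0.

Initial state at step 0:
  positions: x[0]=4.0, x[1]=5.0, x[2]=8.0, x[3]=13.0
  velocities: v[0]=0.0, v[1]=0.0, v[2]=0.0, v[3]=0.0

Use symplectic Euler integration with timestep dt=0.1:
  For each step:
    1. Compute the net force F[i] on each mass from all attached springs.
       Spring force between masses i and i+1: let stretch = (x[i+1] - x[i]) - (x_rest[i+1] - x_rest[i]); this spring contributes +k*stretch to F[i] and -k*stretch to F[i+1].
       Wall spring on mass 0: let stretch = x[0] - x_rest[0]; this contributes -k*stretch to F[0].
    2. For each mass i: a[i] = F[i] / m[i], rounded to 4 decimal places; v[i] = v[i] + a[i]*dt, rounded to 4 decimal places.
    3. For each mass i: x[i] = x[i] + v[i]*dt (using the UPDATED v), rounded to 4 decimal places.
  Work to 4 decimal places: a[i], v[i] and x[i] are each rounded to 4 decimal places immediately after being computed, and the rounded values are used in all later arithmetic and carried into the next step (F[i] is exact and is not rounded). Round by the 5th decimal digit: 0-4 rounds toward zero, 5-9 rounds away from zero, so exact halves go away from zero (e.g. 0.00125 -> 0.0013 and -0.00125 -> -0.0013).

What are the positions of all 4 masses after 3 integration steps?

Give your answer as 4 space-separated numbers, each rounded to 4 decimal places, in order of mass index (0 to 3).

Step 0: x=[4.0000 5.0000 8.0000 13.0000] v=[0.0000 0.0000 0.0000 0.0000]
Step 1: x=[3.9400 5.0400 8.0400 12.9600] v=[-0.6000 0.4000 0.4000 -0.4000]
Step 2: x=[3.8232 5.1180 8.1184 12.8816] v=[-1.1680 0.7800 0.7840 -0.7840]
Step 3: x=[3.6558 5.2301 8.2321 12.7679] v=[-1.6737 1.1211 1.1366 -1.1366]

Answer: 3.6558 5.2301 8.2321 12.7679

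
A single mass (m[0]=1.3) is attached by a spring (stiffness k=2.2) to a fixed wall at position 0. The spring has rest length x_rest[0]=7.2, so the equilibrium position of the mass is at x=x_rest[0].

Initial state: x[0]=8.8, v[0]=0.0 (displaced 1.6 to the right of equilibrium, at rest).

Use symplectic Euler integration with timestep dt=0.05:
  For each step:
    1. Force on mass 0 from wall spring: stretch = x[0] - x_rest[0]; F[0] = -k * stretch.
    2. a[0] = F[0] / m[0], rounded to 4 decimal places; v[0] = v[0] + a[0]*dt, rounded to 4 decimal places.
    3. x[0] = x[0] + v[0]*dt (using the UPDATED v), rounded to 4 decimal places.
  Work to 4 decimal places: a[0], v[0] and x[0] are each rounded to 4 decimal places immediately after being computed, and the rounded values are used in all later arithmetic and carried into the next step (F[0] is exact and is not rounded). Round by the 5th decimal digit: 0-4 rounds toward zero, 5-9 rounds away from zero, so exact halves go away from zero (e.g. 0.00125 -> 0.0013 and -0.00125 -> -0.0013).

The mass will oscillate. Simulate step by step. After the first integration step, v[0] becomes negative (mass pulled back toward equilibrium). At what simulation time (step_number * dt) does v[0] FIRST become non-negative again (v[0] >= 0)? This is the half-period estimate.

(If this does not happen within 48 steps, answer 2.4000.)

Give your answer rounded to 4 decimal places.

Step 0: x=[8.8000] v=[0.0000]
Step 1: x=[8.7932] v=[-0.1354]
Step 2: x=[8.7797] v=[-0.2702]
Step 3: x=[8.7595] v=[-0.4039]
Step 4: x=[8.7327] v=[-0.5359]
Step 5: x=[8.6994] v=[-0.6656]
Step 6: x=[8.6598] v=[-0.7925]
Step 7: x=[8.6140] v=[-0.9160]
Step 8: x=[8.5622] v=[-1.0356]
Step 9: x=[8.5047] v=[-1.1509]
Step 10: x=[8.4416] v=[-1.2613]
Step 11: x=[8.3733] v=[-1.3664]
Step 12: x=[8.3000] v=[-1.4657]
Step 13: x=[8.2221] v=[-1.5588]
Step 14: x=[8.1398] v=[-1.6453]
Step 15: x=[8.0536] v=[-1.7248]
Step 16: x=[7.9638] v=[-1.7970]
Step 17: x=[7.8707] v=[-1.8616]
Step 18: x=[7.7748] v=[-1.9184]
Step 19: x=[7.6765] v=[-1.9670]
Step 20: x=[7.5761] v=[-2.0073]
Step 21: x=[7.4741] v=[-2.0391]
Step 22: x=[7.3710] v=[-2.0623]
Step 23: x=[7.2672] v=[-2.0768]
Step 24: x=[7.1631] v=[-2.0825]
Step 25: x=[7.0591] v=[-2.0794]
Step 26: x=[6.9557] v=[-2.0675]
Step 27: x=[6.8534] v=[-2.0468]
Step 28: x=[6.7525] v=[-2.0175]
Step 29: x=[6.6535] v=[-1.9796]
Step 30: x=[6.5568] v=[-1.9334]
Step 31: x=[6.4629] v=[-1.8790]
Step 32: x=[6.3721] v=[-1.8166]
Step 33: x=[6.2848] v=[-1.7465]
Step 34: x=[6.2013] v=[-1.6691]
Step 35: x=[6.1221] v=[-1.5846]
Step 36: x=[6.0474] v=[-1.4934]
Step 37: x=[5.9776] v=[-1.3959]
Step 38: x=[5.9130] v=[-1.2925]
Step 39: x=[5.8538] v=[-1.1836]
Step 40: x=[5.8003] v=[-1.0697]
Step 41: x=[5.7527] v=[-0.9513]
Step 42: x=[5.7113] v=[-0.8288]
Step 43: x=[5.6762] v=[-0.7028]
Step 44: x=[5.6475] v=[-0.5739]
Step 45: x=[5.6254] v=[-0.4425]
Step 46: x=[5.6099] v=[-0.3093]
Step 47: x=[5.6012] v=[-0.1748]
Step 48: x=[5.5992] v=[-0.0395]
v[0] did not become non-negative within 48 steps; using fallback time=2.4000

Answer: 2.4000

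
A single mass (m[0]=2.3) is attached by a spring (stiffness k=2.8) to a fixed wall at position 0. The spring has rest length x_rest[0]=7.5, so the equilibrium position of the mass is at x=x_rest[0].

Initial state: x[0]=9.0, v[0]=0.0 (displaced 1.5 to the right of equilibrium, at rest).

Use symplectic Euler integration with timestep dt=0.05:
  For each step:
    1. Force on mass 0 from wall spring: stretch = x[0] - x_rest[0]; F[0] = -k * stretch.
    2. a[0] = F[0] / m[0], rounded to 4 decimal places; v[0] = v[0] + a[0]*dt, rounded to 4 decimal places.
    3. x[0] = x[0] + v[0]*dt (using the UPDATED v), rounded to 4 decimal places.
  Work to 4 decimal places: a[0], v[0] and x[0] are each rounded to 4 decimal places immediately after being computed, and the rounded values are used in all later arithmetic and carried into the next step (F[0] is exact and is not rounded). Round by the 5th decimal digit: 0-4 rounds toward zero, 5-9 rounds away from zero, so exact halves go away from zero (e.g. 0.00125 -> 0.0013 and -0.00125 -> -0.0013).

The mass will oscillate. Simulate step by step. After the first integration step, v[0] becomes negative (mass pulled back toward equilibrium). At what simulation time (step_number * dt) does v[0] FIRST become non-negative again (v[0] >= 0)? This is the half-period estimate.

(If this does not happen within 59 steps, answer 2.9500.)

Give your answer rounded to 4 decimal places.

Answer: 2.8500

Derivation:
Step 0: x=[9.0000] v=[0.0000]
Step 1: x=[8.9954] v=[-0.0913]
Step 2: x=[8.9863] v=[-0.1823]
Step 3: x=[8.9727] v=[-0.2728]
Step 4: x=[8.9546] v=[-0.3624]
Step 5: x=[8.9321] v=[-0.4509]
Step 6: x=[8.9052] v=[-0.5381]
Step 7: x=[8.8740] v=[-0.6236]
Step 8: x=[8.8386] v=[-0.7072]
Step 9: x=[8.7992] v=[-0.7887]
Step 10: x=[8.7558] v=[-0.8678]
Step 11: x=[8.7086] v=[-0.9442]
Step 12: x=[8.6577] v=[-1.0178]
Step 13: x=[8.6033] v=[-1.0883]
Step 14: x=[8.5455] v=[-1.1555]
Step 15: x=[8.4845] v=[-1.2191]
Step 16: x=[8.4206] v=[-1.2790]
Step 17: x=[8.3539] v=[-1.3350]
Step 18: x=[8.2846] v=[-1.3870]
Step 19: x=[8.2129] v=[-1.4348]
Step 20: x=[8.1390] v=[-1.4782]
Step 21: x=[8.0631] v=[-1.5171]
Step 22: x=[7.9855] v=[-1.5514]
Step 23: x=[7.9065] v=[-1.5810]
Step 24: x=[7.8262] v=[-1.6057]
Step 25: x=[7.7449] v=[-1.6256]
Step 26: x=[7.6629] v=[-1.6405]
Step 27: x=[7.5804] v=[-1.6504]
Step 28: x=[7.4976] v=[-1.6553]
Step 29: x=[7.4148] v=[-1.6552]
Step 30: x=[7.3323] v=[-1.6500]
Step 31: x=[7.2503] v=[-1.6398]
Step 32: x=[7.1691] v=[-1.6246]
Step 33: x=[7.0889] v=[-1.6045]
Step 34: x=[7.0099] v=[-1.5795]
Step 35: x=[6.9324] v=[-1.5497]
Step 36: x=[6.8566] v=[-1.5152]
Step 37: x=[6.7828] v=[-1.4760]
Step 38: x=[6.7112] v=[-1.4323]
Step 39: x=[6.6420] v=[-1.3843]
Step 40: x=[6.5754] v=[-1.3321]
Step 41: x=[6.5116] v=[-1.2758]
Step 42: x=[6.4508] v=[-1.2156]
Step 43: x=[6.3932] v=[-1.1517]
Step 44: x=[6.3390] v=[-1.0843]
Step 45: x=[6.2883] v=[-1.0136]
Step 46: x=[6.2413] v=[-0.9398]
Step 47: x=[6.1981] v=[-0.8632]
Step 48: x=[6.1589] v=[-0.7840]
Step 49: x=[6.1238] v=[-0.7024]
Step 50: x=[6.0929] v=[-0.6186]
Step 51: x=[6.0663] v=[-0.5330]
Step 52: x=[6.0440] v=[-0.4457]
Step 53: x=[6.0261] v=[-0.3571]
Step 54: x=[6.0127] v=[-0.2674]
Step 55: x=[6.0039] v=[-0.1769]
Step 56: x=[5.9996] v=[-0.0858]
Step 57: x=[5.9999] v=[0.0055]
First v>=0 after going negative at step 57, time=2.8500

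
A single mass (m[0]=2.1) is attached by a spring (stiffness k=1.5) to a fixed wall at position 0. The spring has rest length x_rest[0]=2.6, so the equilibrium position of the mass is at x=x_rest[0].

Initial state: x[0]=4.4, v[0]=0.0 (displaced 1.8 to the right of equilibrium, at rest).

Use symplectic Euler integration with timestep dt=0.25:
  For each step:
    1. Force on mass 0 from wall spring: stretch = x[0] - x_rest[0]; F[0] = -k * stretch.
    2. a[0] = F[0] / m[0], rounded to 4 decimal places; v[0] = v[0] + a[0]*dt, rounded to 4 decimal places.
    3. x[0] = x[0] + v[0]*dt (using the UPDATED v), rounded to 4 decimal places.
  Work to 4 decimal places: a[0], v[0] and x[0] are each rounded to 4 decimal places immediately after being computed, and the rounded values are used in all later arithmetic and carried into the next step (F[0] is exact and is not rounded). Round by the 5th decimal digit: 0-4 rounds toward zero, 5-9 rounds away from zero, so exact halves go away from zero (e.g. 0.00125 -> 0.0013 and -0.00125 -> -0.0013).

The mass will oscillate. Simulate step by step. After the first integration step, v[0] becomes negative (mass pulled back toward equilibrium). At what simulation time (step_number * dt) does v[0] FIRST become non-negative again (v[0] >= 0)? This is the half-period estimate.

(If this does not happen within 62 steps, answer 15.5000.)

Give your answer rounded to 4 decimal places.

Answer: 3.7500

Derivation:
Step 0: x=[4.4000] v=[0.0000]
Step 1: x=[4.3197] v=[-0.3214]
Step 2: x=[4.1626] v=[-0.6285]
Step 3: x=[3.9357] v=[-0.9075]
Step 4: x=[3.6492] v=[-1.1460]
Step 5: x=[3.3159] v=[-1.3334]
Step 6: x=[2.9506] v=[-1.4613]
Step 7: x=[2.5696] v=[-1.5239]
Step 8: x=[2.1900] v=[-1.5185]
Step 9: x=[1.8287] v=[-1.4453]
Step 10: x=[1.5018] v=[-1.3076]
Step 11: x=[1.2239] v=[-1.1115]
Step 12: x=[1.0075] v=[-0.8658]
Step 13: x=[0.8622] v=[-0.5814]
Step 14: x=[0.7944] v=[-0.2711]
Step 15: x=[0.8072] v=[0.0513]
First v>=0 after going negative at step 15, time=3.7500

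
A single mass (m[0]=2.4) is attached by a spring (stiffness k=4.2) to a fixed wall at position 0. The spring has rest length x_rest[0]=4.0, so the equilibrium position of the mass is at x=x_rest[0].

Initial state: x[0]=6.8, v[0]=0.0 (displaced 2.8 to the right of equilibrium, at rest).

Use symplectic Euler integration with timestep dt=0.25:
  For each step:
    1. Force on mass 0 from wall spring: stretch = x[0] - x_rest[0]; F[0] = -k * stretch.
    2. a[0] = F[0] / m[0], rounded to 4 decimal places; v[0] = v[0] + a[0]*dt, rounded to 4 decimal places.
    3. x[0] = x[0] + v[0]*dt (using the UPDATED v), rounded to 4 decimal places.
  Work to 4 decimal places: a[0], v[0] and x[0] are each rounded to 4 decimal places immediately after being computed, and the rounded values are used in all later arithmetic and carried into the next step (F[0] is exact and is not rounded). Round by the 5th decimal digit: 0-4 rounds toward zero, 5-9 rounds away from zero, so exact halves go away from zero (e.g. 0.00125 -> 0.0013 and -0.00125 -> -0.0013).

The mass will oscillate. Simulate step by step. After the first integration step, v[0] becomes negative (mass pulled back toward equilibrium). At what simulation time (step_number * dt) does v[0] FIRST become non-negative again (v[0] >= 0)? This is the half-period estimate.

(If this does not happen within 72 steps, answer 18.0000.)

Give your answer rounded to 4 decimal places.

Answer: 2.5000

Derivation:
Step 0: x=[6.8000] v=[0.0000]
Step 1: x=[6.4938] v=[-1.2250]
Step 2: x=[5.9148] v=[-2.3161]
Step 3: x=[5.1264] v=[-3.1538]
Step 4: x=[4.2148] v=[-3.6466]
Step 5: x=[3.2797] v=[-3.7406]
Step 6: x=[2.4233] v=[-3.4255]
Step 7: x=[1.7394] v=[-2.7357]
Step 8: x=[1.3027] v=[-1.7467]
Step 9: x=[1.1611] v=[-0.5666]
Step 10: x=[1.3300] v=[0.6754]
First v>=0 after going negative at step 10, time=2.5000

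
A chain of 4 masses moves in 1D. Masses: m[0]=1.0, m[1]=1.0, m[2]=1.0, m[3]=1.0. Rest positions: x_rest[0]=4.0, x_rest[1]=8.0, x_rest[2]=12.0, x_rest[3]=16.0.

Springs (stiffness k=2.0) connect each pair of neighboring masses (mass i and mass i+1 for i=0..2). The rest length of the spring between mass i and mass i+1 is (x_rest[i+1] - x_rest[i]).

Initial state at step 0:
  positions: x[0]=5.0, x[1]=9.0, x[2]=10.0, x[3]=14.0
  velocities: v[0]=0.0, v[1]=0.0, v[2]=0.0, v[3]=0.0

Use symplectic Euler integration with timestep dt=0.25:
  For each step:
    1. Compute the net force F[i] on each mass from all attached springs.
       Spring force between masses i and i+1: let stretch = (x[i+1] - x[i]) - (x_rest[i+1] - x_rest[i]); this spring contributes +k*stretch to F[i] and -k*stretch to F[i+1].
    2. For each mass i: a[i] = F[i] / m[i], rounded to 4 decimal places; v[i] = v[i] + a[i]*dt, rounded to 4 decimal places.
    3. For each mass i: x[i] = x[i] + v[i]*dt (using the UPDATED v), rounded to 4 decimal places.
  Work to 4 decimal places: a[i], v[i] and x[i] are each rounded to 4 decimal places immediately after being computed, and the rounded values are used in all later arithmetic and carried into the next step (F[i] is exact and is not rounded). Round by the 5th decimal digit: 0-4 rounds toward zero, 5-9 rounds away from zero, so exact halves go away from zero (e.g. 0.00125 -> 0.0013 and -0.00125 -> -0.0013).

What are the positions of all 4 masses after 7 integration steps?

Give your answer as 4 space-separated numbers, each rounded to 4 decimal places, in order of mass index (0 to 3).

Answer: 2.5900 7.3789 11.6211 16.4100

Derivation:
Step 0: x=[5.0000 9.0000 10.0000 14.0000] v=[0.0000 0.0000 0.0000 0.0000]
Step 1: x=[5.0000 8.6250 10.3750 14.0000] v=[0.0000 -1.5000 1.5000 0.0000]
Step 2: x=[4.9531 8.0156 10.9844 14.0469] v=[-0.1875 -2.4375 2.4375 0.1875]
Step 3: x=[4.7890 7.3945 11.6055 14.2110] v=[-0.6563 -2.4844 2.4844 0.6563]
Step 4: x=[4.4506 6.9741 12.0259 14.5494] v=[-1.3536 -1.6817 1.6817 1.3536]
Step 5: x=[3.9276 6.8697 12.1303 15.0724] v=[-2.0919 -0.4176 0.4176 2.0919]
Step 6: x=[3.2724 7.0551 11.9449 15.7276] v=[-2.6209 0.7417 -0.7417 2.6209]
Step 7: x=[2.5900 7.3789 11.6211 16.4100] v=[-2.7296 1.2953 -1.2953 2.7296]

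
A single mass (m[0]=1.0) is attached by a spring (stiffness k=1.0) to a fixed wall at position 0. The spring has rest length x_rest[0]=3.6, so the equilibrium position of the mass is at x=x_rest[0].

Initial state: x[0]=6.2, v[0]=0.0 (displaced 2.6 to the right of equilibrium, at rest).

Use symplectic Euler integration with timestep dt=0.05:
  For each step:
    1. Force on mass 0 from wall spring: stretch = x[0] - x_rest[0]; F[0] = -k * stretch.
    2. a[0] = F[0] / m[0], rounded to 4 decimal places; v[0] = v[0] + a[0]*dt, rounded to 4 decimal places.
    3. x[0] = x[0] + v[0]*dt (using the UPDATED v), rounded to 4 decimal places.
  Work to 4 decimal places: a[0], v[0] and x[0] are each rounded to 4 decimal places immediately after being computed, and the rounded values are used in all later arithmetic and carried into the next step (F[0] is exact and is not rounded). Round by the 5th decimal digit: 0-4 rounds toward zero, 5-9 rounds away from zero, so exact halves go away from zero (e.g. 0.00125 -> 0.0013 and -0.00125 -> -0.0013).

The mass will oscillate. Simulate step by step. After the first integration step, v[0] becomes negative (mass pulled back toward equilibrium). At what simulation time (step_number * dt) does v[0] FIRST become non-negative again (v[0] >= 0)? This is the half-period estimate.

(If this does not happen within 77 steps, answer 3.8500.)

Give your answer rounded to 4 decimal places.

Answer: 3.1500

Derivation:
Step 0: x=[6.2000] v=[0.0000]
Step 1: x=[6.1935] v=[-0.1300]
Step 2: x=[6.1805] v=[-0.2597]
Step 3: x=[6.1611] v=[-0.3887]
Step 4: x=[6.1353] v=[-0.5168]
Step 5: x=[6.1031] v=[-0.6436]
Step 6: x=[6.0647] v=[-0.7688]
Step 7: x=[6.0201] v=[-0.8920]
Step 8: x=[5.9695] v=[-1.0130]
Step 9: x=[5.9129] v=[-1.1315]
Step 10: x=[5.8505] v=[-1.2471]
Step 11: x=[5.7825] v=[-1.3596]
Step 12: x=[5.7091] v=[-1.4687]
Step 13: x=[5.6304] v=[-1.5742]
Step 14: x=[5.5466] v=[-1.6757]
Step 15: x=[5.4580] v=[-1.7730]
Step 16: x=[5.3647] v=[-1.8659]
Step 17: x=[5.2670] v=[-1.9541]
Step 18: x=[5.1651] v=[-2.0375]
Step 19: x=[5.0593] v=[-2.1158]
Step 20: x=[4.9499] v=[-2.1888]
Step 21: x=[4.8371] v=[-2.2563]
Step 22: x=[4.7212] v=[-2.3182]
Step 23: x=[4.6025] v=[-2.3743]
Step 24: x=[4.4813] v=[-2.4244]
Step 25: x=[4.3579] v=[-2.4685]
Step 26: x=[4.2326] v=[-2.5064]
Step 27: x=[4.1057] v=[-2.5380]
Step 28: x=[3.9775] v=[-2.5633]
Step 29: x=[3.8484] v=[-2.5822]
Step 30: x=[3.7187] v=[-2.5946]
Step 31: x=[3.5887] v=[-2.6005]
Step 32: x=[3.4587] v=[-2.5999]
Step 33: x=[3.3291] v=[-2.5928]
Step 34: x=[3.2001] v=[-2.5793]
Step 35: x=[3.0721] v=[-2.5593]
Step 36: x=[2.9455] v=[-2.5329]
Step 37: x=[2.8205] v=[-2.5002]
Step 38: x=[2.6974] v=[-2.4612]
Step 39: x=[2.5766] v=[-2.4161]
Step 40: x=[2.4584] v=[-2.3649]
Step 41: x=[2.3430] v=[-2.3078]
Step 42: x=[2.2308] v=[-2.2450]
Step 43: x=[2.1220] v=[-2.1765]
Step 44: x=[2.0169] v=[-2.1026]
Step 45: x=[1.9157] v=[-2.0234]
Step 46: x=[1.8187] v=[-1.9392]
Step 47: x=[1.7262] v=[-1.8501]
Step 48: x=[1.6384] v=[-1.7564]
Step 49: x=[1.5555] v=[-1.6583]
Step 50: x=[1.4777] v=[-1.5561]
Step 51: x=[1.4052] v=[-1.4500]
Step 52: x=[1.3382] v=[-1.3403]
Step 53: x=[1.2768] v=[-1.2272]
Step 54: x=[1.2213] v=[-1.1110]
Step 55: x=[1.1717] v=[-0.9921]
Step 56: x=[1.1282] v=[-0.8707]
Step 57: x=[1.0908] v=[-0.7471]
Step 58: x=[1.0597] v=[-0.6216]
Step 59: x=[1.0350] v=[-0.4946]
Step 60: x=[1.0167] v=[-0.3664]
Step 61: x=[1.0048] v=[-0.2372]
Step 62: x=[0.9994] v=[-0.1074]
Step 63: x=[1.0005] v=[0.0226]
First v>=0 after going negative at step 63, time=3.1500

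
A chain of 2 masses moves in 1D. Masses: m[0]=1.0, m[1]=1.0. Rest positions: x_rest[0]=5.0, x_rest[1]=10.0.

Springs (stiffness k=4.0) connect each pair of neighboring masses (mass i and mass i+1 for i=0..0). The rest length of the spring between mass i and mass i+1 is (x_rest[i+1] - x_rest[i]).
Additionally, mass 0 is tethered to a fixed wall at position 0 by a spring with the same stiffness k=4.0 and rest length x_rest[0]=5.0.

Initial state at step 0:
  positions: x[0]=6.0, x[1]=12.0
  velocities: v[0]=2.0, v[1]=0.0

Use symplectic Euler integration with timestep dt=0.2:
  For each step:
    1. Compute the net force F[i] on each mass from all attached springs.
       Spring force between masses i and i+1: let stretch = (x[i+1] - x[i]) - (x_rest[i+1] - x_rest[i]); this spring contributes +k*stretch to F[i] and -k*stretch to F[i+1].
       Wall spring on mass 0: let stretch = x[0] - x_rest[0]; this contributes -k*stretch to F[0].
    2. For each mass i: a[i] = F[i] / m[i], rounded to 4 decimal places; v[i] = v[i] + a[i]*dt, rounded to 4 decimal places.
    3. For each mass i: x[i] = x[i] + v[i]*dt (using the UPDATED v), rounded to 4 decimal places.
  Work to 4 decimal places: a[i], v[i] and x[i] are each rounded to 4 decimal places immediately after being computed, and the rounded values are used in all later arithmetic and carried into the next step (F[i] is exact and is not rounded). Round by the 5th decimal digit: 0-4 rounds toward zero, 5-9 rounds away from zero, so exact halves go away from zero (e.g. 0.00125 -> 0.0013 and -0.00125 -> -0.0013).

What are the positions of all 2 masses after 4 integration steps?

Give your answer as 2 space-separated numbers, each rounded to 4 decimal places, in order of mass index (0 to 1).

Answer: 6.3027 11.1987

Derivation:
Step 0: x=[6.0000 12.0000] v=[2.0000 0.0000]
Step 1: x=[6.4000 11.8400] v=[2.0000 -0.8000]
Step 2: x=[6.6464 11.6096] v=[1.2320 -1.1520]
Step 3: x=[6.6235 11.3851] v=[-0.1146 -1.1226]
Step 4: x=[6.3027 11.1987] v=[-1.6041 -0.9319]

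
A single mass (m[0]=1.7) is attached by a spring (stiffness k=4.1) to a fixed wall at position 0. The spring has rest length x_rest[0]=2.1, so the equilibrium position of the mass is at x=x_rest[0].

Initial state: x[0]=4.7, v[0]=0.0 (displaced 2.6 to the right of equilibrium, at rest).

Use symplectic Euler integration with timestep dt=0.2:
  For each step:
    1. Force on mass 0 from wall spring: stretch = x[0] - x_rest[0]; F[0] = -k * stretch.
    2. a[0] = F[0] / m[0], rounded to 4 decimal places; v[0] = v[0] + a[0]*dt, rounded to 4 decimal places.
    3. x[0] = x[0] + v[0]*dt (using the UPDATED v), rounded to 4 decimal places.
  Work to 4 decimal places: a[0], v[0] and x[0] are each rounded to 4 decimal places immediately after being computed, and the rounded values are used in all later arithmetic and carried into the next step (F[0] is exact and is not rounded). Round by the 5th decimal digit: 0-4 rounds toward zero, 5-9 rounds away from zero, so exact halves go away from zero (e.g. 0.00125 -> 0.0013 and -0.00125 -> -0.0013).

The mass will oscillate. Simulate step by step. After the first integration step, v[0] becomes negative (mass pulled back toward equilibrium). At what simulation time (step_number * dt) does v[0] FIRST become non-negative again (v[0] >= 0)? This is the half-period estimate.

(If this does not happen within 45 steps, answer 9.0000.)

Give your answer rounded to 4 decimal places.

Answer: 2.2000

Derivation:
Step 0: x=[4.7000] v=[0.0000]
Step 1: x=[4.4492] v=[-1.2541]
Step 2: x=[3.9718] v=[-2.3872]
Step 3: x=[3.3138] v=[-3.2901]
Step 4: x=[2.5387] v=[-3.8756]
Step 5: x=[1.7213] v=[-4.0872]
Step 6: x=[0.9404] v=[-3.9045]
Step 7: x=[0.2714] v=[-3.3452]
Step 8: x=[-0.2212] v=[-2.4632]
Step 9: x=[-0.4899] v=[-1.3436]
Step 10: x=[-0.5088] v=[-0.0944]
Step 11: x=[-0.2760] v=[1.1640]
First v>=0 after going negative at step 11, time=2.2000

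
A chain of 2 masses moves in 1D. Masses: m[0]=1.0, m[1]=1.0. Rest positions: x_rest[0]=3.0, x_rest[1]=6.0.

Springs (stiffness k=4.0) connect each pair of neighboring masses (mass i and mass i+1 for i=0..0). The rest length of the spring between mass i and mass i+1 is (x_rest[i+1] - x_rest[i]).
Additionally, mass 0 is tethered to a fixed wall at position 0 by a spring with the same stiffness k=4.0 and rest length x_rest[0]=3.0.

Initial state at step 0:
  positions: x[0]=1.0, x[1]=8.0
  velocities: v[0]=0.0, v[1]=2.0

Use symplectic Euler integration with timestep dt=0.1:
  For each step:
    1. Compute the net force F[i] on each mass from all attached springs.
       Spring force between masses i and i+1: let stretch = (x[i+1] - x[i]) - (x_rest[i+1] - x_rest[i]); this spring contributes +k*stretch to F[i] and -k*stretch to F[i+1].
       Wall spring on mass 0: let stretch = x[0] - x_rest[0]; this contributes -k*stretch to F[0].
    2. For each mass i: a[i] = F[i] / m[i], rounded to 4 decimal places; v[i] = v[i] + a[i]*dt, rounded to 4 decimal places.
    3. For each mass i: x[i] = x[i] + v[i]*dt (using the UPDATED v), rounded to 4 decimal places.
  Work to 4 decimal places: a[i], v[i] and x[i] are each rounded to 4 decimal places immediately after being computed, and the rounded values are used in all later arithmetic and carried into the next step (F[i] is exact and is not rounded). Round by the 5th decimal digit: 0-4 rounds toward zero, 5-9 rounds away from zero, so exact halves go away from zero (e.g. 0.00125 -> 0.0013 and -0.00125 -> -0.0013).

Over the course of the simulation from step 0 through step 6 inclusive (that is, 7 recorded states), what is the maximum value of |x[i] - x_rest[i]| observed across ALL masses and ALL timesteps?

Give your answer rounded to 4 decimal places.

Step 0: x=[1.0000 8.0000] v=[0.0000 2.0000]
Step 1: x=[1.2400 8.0400] v=[2.4000 0.4000]
Step 2: x=[1.7024 7.9280] v=[4.6240 -1.1200]
Step 3: x=[2.3457 7.6870] v=[6.4333 -2.4102]
Step 4: x=[3.1089 7.3523] v=[7.6315 -3.3467]
Step 5: x=[3.9174 6.9679] v=[8.0853 -3.8441]
Step 6: x=[4.6913 6.5815] v=[7.7385 -3.8643]
Max displacement = 2.0400

Answer: 2.0400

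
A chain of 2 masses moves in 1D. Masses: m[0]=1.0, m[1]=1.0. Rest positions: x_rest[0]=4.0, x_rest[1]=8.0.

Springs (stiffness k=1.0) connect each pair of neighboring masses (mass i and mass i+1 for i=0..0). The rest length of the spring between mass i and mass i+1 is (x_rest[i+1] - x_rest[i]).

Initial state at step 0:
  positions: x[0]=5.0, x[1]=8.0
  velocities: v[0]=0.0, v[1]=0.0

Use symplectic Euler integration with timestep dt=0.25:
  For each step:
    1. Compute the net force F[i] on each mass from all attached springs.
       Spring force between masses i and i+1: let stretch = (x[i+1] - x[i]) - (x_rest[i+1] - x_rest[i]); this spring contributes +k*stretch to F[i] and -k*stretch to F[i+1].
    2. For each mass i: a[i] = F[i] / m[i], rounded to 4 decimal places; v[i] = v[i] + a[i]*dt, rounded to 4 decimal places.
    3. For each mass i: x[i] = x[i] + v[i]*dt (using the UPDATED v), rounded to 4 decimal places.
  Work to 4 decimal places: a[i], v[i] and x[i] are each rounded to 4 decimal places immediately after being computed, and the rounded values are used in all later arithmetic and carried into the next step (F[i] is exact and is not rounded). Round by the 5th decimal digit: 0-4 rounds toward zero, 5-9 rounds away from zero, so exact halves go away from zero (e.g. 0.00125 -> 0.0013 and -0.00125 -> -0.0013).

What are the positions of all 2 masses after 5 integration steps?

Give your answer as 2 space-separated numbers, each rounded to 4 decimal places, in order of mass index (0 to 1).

Step 0: x=[5.0000 8.0000] v=[0.0000 0.0000]
Step 1: x=[4.9375 8.0625] v=[-0.2500 0.2500]
Step 2: x=[4.8203 8.1797] v=[-0.4688 0.4688]
Step 3: x=[4.6631 8.3370] v=[-0.6290 0.6290]
Step 4: x=[4.4855 8.5146] v=[-0.7105 0.7105]
Step 5: x=[4.3097 8.6904] v=[-0.7032 0.7032]

Answer: 4.3097 8.6904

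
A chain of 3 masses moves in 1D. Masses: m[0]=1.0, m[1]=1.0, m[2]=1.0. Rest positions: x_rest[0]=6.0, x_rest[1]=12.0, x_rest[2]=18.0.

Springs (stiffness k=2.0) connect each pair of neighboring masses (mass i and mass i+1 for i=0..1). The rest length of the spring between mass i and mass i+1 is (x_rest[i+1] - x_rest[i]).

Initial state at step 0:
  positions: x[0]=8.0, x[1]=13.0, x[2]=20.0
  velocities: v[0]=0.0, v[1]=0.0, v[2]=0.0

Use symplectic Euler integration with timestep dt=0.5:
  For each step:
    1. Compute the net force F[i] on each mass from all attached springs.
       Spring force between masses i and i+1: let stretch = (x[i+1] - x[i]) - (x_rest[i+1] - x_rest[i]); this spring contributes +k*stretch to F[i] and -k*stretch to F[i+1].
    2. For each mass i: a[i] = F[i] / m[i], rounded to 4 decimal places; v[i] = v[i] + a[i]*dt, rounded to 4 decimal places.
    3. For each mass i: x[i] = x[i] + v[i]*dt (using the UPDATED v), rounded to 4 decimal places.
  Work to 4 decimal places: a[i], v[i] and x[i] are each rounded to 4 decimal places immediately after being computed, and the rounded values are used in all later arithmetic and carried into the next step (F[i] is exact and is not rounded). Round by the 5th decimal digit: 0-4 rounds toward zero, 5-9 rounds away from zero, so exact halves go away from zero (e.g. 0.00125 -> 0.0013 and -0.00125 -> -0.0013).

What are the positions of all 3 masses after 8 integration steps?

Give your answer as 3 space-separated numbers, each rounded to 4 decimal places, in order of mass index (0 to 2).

Answer: 7.7540 13.4923 19.7540

Derivation:
Step 0: x=[8.0000 13.0000 20.0000] v=[0.0000 0.0000 0.0000]
Step 1: x=[7.5000 14.0000 19.5000] v=[-1.0000 2.0000 -1.0000]
Step 2: x=[7.2500 14.5000 19.2500] v=[-0.5000 1.0000 -0.5000]
Step 3: x=[7.6250 13.7500 19.6250] v=[0.7500 -1.5000 0.7500]
Step 4: x=[8.0625 12.8750 20.0625] v=[0.8750 -1.7500 0.8750]
Step 5: x=[7.9063 13.1875 19.9063] v=[-0.3125 0.6250 -0.3125]
Step 6: x=[7.3907 14.2188 19.3907] v=[-1.0313 2.0626 -1.0313]
Step 7: x=[7.2891 14.4220 19.2891] v=[-0.2032 0.4064 -0.2032]
Step 8: x=[7.7540 13.4923 19.7540] v=[0.9297 -1.8594 0.9297]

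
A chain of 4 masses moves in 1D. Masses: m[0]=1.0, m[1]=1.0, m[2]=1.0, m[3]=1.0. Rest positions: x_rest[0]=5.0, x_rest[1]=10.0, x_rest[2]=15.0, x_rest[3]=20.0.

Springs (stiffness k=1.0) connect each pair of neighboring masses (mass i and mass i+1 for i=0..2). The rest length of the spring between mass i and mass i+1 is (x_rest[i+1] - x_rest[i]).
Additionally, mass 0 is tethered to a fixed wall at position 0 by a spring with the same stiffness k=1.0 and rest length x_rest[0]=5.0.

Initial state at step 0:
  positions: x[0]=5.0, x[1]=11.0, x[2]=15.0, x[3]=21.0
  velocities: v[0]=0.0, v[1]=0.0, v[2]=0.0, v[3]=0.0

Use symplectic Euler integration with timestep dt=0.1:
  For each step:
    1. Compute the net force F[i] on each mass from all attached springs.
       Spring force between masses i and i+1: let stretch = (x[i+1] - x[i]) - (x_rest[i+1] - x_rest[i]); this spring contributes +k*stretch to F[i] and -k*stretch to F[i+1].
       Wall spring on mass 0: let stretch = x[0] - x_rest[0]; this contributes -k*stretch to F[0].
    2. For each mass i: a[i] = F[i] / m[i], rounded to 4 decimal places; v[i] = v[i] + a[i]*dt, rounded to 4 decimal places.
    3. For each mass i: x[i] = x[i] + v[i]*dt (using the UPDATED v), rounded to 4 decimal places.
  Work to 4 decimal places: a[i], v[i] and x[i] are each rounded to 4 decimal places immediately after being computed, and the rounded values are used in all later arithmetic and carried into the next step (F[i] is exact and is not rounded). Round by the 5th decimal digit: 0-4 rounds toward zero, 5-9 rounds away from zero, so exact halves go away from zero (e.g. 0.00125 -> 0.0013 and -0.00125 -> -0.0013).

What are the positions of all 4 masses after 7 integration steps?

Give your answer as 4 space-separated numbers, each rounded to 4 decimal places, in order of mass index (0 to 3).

Step 0: x=[5.0000 11.0000 15.0000 21.0000] v=[0.0000 0.0000 0.0000 0.0000]
Step 1: x=[5.0100 10.9800 15.0200 20.9900] v=[0.1000 -0.2000 0.2000 -0.1000]
Step 2: x=[5.0296 10.9407 15.0593 20.9703] v=[0.1960 -0.3930 0.3930 -0.1970]
Step 3: x=[5.0580 10.8835 15.1165 20.9415] v=[0.2842 -0.5723 0.5722 -0.2881]
Step 4: x=[5.0941 10.8103 15.1896 20.9044] v=[0.3610 -0.7316 0.7314 -0.3706]
Step 5: x=[5.1364 10.7238 15.2761 20.8602] v=[0.4232 -0.8653 0.8650 -0.4421]
Step 6: x=[5.1832 10.6269 15.3729 20.8102] v=[0.4683 -0.9688 0.9682 -0.5005]
Step 7: x=[5.2326 10.5230 15.4766 20.7558] v=[0.4944 -1.0386 1.0373 -0.5442]

Answer: 5.2326 10.5230 15.4766 20.7558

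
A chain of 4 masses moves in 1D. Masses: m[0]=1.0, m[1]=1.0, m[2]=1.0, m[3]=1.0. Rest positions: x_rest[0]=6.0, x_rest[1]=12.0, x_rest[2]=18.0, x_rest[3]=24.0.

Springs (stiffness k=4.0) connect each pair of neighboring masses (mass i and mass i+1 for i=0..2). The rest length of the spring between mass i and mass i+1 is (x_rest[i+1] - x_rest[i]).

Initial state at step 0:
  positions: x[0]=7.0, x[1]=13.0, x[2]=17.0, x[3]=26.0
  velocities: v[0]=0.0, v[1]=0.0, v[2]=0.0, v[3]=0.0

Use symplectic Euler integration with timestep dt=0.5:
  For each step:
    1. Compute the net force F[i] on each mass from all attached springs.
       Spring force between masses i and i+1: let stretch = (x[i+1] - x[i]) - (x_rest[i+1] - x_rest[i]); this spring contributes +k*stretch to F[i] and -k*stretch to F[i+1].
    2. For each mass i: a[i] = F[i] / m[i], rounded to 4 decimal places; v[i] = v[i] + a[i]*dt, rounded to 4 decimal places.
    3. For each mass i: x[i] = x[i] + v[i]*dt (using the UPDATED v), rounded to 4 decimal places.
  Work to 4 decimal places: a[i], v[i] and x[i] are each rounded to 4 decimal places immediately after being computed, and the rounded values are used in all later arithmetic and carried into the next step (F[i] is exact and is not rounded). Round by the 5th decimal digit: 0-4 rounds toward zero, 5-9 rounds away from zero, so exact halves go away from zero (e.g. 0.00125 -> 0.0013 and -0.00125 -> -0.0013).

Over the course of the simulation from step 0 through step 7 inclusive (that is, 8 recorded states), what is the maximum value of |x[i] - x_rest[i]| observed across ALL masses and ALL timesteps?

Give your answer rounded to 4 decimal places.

Answer: 4.0000

Derivation:
Step 0: x=[7.0000 13.0000 17.0000 26.0000] v=[0.0000 0.0000 0.0000 0.0000]
Step 1: x=[7.0000 11.0000 22.0000 23.0000] v=[0.0000 -4.0000 10.0000 -6.0000]
Step 2: x=[5.0000 16.0000 17.0000 25.0000] v=[-4.0000 10.0000 -10.0000 4.0000]
Step 3: x=[8.0000 11.0000 19.0000 25.0000] v=[6.0000 -10.0000 4.0000 0.0000]
Step 4: x=[8.0000 11.0000 19.0000 25.0000] v=[0.0000 0.0000 0.0000 0.0000]
Step 5: x=[5.0000 16.0000 17.0000 25.0000] v=[-6.0000 10.0000 -4.0000 0.0000]
Step 6: x=[7.0000 11.0000 22.0000 23.0000] v=[4.0000 -10.0000 10.0000 -4.0000]
Step 7: x=[7.0000 13.0000 17.0000 26.0000] v=[0.0000 4.0000 -10.0000 6.0000]
Max displacement = 4.0000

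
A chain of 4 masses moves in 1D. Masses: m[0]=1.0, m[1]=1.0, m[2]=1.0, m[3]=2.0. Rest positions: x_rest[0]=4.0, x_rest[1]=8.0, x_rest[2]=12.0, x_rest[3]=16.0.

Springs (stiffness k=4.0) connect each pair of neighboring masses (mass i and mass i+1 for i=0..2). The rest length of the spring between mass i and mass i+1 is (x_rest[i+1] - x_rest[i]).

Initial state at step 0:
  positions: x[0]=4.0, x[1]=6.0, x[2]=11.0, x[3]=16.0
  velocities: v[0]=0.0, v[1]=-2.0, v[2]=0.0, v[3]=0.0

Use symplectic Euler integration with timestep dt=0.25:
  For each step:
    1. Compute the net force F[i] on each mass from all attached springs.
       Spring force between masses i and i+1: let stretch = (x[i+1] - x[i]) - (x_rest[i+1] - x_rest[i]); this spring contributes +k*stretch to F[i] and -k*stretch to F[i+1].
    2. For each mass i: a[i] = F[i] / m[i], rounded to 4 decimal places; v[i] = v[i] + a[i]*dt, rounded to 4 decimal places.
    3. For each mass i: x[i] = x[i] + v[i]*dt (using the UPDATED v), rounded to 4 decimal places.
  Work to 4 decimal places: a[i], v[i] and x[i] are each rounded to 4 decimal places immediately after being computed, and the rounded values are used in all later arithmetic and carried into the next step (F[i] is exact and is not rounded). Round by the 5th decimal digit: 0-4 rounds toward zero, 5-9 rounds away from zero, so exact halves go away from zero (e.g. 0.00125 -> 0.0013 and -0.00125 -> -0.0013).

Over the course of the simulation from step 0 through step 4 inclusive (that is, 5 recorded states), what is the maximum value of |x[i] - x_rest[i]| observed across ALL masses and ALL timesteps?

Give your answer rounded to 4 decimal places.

Answer: 2.3496

Derivation:
Step 0: x=[4.0000 6.0000 11.0000 16.0000] v=[0.0000 -2.0000 0.0000 0.0000]
Step 1: x=[3.5000 6.2500 11.0000 15.8750] v=[-2.0000 1.0000 0.0000 -0.5000]
Step 2: x=[2.6875 7.0000 11.0313 15.6406] v=[-3.2500 3.0000 0.1250 -0.9375]
Step 3: x=[1.9531 7.6797 11.2071 15.3301] v=[-2.9375 2.7188 0.7030 -1.2422]
Step 4: x=[1.6504 7.8096 11.5318 15.0042] v=[-1.2109 0.5196 1.2986 -1.3037]
Max displacement = 2.3496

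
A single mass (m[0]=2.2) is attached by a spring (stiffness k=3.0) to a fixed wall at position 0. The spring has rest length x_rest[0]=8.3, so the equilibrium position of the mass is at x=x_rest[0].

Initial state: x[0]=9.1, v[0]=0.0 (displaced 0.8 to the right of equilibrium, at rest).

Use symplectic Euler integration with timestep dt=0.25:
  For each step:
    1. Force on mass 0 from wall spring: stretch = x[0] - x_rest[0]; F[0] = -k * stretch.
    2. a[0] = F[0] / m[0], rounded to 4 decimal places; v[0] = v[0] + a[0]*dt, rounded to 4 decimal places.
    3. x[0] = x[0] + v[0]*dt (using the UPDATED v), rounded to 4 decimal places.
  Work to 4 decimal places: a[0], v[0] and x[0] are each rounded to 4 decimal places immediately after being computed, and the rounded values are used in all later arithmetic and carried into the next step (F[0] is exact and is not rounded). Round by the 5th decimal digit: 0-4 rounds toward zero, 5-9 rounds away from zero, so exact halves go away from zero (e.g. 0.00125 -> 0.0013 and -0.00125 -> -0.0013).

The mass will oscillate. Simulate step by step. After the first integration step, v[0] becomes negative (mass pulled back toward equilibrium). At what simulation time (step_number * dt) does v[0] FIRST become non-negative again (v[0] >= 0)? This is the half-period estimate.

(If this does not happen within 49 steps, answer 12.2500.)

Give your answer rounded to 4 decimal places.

Answer: 2.7500

Derivation:
Step 0: x=[9.1000] v=[0.0000]
Step 1: x=[9.0318] v=[-0.2727]
Step 2: x=[8.9013] v=[-0.5222]
Step 3: x=[8.7195] v=[-0.7272]
Step 4: x=[8.5020] v=[-0.8702]
Step 5: x=[8.2672] v=[-0.9391]
Step 6: x=[8.0352] v=[-0.9279]
Step 7: x=[7.8258] v=[-0.8376]
Step 8: x=[7.6568] v=[-0.6760]
Step 9: x=[7.5426] v=[-0.4567]
Step 10: x=[7.4930] v=[-0.1985]
Step 11: x=[7.5122] v=[0.0766]
First v>=0 after going negative at step 11, time=2.7500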